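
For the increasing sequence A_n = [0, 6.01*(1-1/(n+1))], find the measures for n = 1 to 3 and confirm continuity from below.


By continuity of measure from below: if A_n increases to A, then m(A_n) -> m(A).
Here A = [0, 6.01], so m(A) = 6.01
Step 1: a_1 = 6.01*(1 - 1/2) = 3.005, m(A_1) = 3.005
Step 2: a_2 = 6.01*(1 - 1/3) = 4.0067, m(A_2) = 4.0067
Step 3: a_3 = 6.01*(1 - 1/4) = 4.5075, m(A_3) = 4.5075
Limit: m(A_n) -> m([0,6.01]) = 6.01


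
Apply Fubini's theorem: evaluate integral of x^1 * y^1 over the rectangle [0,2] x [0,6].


By Fubini's theorem, the double integral factors as a product of single integrals:
Step 1: integral_0^2 x^1 dx = [x^2/2] from 0 to 2
     = 2^2/2 = 2
Step 2: integral_0^6 y^1 dy = [y^2/2] from 0 to 6
     = 6^2/2 = 18
Step 3: Double integral = 2 * 18 = 36


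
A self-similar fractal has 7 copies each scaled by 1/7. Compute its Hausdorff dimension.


For a self-similar set with N copies scaled by 1/r:
dim_H = log(N)/log(r) = log(7)/log(7)
= 1.94591/1.94591
= 1


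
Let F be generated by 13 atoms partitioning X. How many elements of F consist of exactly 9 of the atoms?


Each element of F is a union of some subset of the 13 atoms.
Elements that are unions of exactly 9 atoms correspond to 9-element subsets of the 13 atoms.
Count = C(13, 9) = 13! / (9! * 4!) = 715.


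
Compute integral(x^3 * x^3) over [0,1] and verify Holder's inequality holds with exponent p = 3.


Step 1: Exact integral of f*g = integral(x^6, 0, 1) = 1/7
     = 0.142857
Step 2: Holder bound with p=3, q=1.5:
  ||f||_p = (integral x^9 dx)^(1/3) = (1/10)^(1/3) = 0.464159
  ||g||_q = (integral x^4.5 dx)^(1/1.5) = (1/5.5)^(1/1.5) = 0.320941
Step 3: Holder bound = ||f||_p * ||g||_q = 0.464159 * 0.320941 = 0.148968
Verification: 0.142857 <= 0.148968 (Holder holds)


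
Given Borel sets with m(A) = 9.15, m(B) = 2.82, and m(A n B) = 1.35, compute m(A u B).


By inclusion-exclusion: m(A u B) = m(A) + m(B) - m(A n B)
= 9.15 + 2.82 - 1.35
= 10.62


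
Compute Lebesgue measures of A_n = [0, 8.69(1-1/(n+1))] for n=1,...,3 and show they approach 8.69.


By continuity of measure from below: if A_n increases to A, then m(A_n) -> m(A).
Here A = [0, 8.69], so m(A) = 8.69
Step 1: a_1 = 8.69*(1 - 1/2) = 4.345, m(A_1) = 4.345
Step 2: a_2 = 8.69*(1 - 1/3) = 5.7933, m(A_2) = 5.7933
Step 3: a_3 = 8.69*(1 - 1/4) = 6.5175, m(A_3) = 6.5175
Limit: m(A_n) -> m([0,8.69]) = 8.69


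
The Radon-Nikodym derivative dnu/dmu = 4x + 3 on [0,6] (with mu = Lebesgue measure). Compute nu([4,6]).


nu(A) = integral_A (dnu/dmu) dmu = integral_4^6 (4x + 3) dx
Step 1: Antiderivative F(x) = (4/2)x^2 + 3x
Step 2: F(6) = (4/2)*6^2 + 3*6 = 72 + 18 = 90
Step 3: F(4) = (4/2)*4^2 + 3*4 = 32 + 12 = 44
Step 4: nu([4,6]) = F(6) - F(4) = 90 - 44 = 46


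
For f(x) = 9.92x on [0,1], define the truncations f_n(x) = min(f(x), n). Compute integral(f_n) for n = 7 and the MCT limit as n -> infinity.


f(x) = 9.92x on [0,1]; f_n(x) = min(9.92x, n). At n = 7:
Step 1: f(x) reaches 7 at x = 7/9.92 = 0.705645
Step 2: integral(f_7) = integral(9.92x, 0, 0.705645) + integral(7, 0.705645, 1)
       = 9.92*0.705645^2/2 + 7*(1 - 0.705645)
       = 2.469758 + 2.060484
       = 4.530242
Step 3: As n -> infinity, f_n increases to f, so by MCT integral(f_n) -> integral(f) = 9.92/2 = 4.96.
Convergence: integral(f_7) = 4.530242 -> 4.96 as n -> infinity


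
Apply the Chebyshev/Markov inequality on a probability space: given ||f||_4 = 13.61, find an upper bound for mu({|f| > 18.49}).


Chebyshev/Markov inequality: mu(|f| > eps) <= (||f||_p / eps)^p
Step 1: ||f||_4 / eps = 13.61 / 18.49 = 0.736074
Step 2: Raise to power p = 4:
  (0.736074)^4 = 0.293552
Step 3: Therefore mu(|f| > 18.49) <= 0.293552


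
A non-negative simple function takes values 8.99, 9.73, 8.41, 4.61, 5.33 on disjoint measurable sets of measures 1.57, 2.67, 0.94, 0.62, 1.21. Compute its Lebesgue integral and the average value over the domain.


Step 1: Integral = sum(value_i * measure_i)
= 8.99*1.57 + 9.73*2.67 + 8.41*0.94 + 4.61*0.62 + 5.33*1.21
= 14.1143 + 25.9791 + 7.9054 + 2.8582 + 6.4493
= 57.3063
Step 2: Total measure of domain = 1.57 + 2.67 + 0.94 + 0.62 + 1.21 = 7.01
Step 3: Average value = 57.3063 / 7.01 = 8.174936


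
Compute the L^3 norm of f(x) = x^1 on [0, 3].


Step 1: ||f||_3 = (integral_0^3 |x^1|^3 dx)^(1/3)
     = (integral_0^3 x^3 dx)^(1/3)
Step 2: integral_0^3 x^3 dx = [x^4/(4)] from 0 to 3 = 3^4/4
     = 81/4 = 20.25
Step 3: ||f||_3 = (20.25)^(1/3) = 2.725681


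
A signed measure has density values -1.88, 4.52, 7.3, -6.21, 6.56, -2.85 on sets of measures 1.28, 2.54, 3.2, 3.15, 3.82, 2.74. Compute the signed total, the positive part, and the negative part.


Step 1: Compute signed measure on each set:
  Set 1: -1.88 * 1.28 = -2.4064
  Set 2: 4.52 * 2.54 = 11.4808
  Set 3: 7.3 * 3.2 = 23.36
  Set 4: -6.21 * 3.15 = -19.5615
  Set 5: 6.56 * 3.82 = 25.0592
  Set 6: -2.85 * 2.74 = -7.809
Step 2: Total signed measure = (-2.4064) + (11.4808) + (23.36) + (-19.5615) + (25.0592) + (-7.809)
     = 30.1231
Step 3: Positive part mu+(X) = sum of positive contributions = 59.9
Step 4: Negative part mu-(X) = |sum of negative contributions| = 29.7769


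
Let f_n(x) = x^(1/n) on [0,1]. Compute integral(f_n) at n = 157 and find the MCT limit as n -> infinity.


At n = 157: f_157(x) = x^(1/157).
Step 1: integral(x^(1/157), 0, 1) = [x^(1/157+1) / (1/157+1)] from 0 to 1
     = 1 / (1/157 + 1) = 1 / ((157+1)/157) = 157/(157+1)
     = 157/158 = 0.993671
Step 2: As n -> infinity, f_n(x) = x^(1/n) -> 1 for x in (0,1], and f_n is increasing in n.
By MCT, lim_n integral(f_n) = integral(lim_n f_n) = integral(1, 0, 1) = 1.
Step 3: Verify convergence: 157/158 = 0.993671 -> 1


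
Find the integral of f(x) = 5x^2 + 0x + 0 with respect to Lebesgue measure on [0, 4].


The Lebesgue integral of a Riemann-integrable function agrees with the Riemann integral.
Antiderivative F(x) = (5/3)x^3 + (0/2)x^2 + 0x
F(4) = (5/3)*4^3 + (0/2)*4^2 + 0*4
     = (5/3)*64 + (0/2)*16 + 0*4
     = 106.666667 + 0.0 + 0
     = 106.666667
F(0) = 0.0
Integral = F(4) - F(0) = 106.666667 - 0.0 = 106.666667


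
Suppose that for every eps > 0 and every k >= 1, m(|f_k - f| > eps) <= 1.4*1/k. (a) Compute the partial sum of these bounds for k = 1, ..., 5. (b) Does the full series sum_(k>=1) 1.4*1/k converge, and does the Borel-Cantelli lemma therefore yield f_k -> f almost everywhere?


Step 1: List the terms 1.4*1/k for k = 1 to 5:
  k=1: 1.4
  k=2: 0.7
  k=3: 0.466667
  k=4: 0.35
  k=5: 0.28
Step 2: Partial sum = 1.4 + 0.7 + 0.466667 + 0.35 + 0.28
     = 3.196667
Step 3: The full series sum_(k>=1) 1.4*1/k diverges (harmonic series, p = 1; a nonzero constant multiple of a divergent series diverges).
Step 4: The (first) Borel-Cantelli lemma requires a summable sequence of measures, so it does not apply here;
        from this bound alone no conclusion about a.e. convergence can be drawn (convergence in measure still
        gives an a.e.-convergent subsequence, but not a.e. convergence of the whole sequence).
Conclusion: series diverges; Borel-Cantelli is inconclusive about a.e. convergence of f_k.


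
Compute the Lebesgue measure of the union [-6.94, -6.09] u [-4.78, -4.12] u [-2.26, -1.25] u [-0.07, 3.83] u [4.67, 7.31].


For pairwise disjoint intervals, m(union) = sum of lengths.
= (-6.09 - -6.94) + (-4.12 - -4.78) + (-1.25 - -2.26) + (3.83 - -0.07) + (7.31 - 4.67)
= 0.85 + 0.66 + 1.01 + 3.9 + 2.64
= 9.06


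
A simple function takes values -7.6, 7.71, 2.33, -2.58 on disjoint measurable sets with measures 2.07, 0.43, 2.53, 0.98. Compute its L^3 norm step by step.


Step 1: Compute |f_i|^3 for each value:
  |-7.6|^3 = 438.976
  |7.71|^3 = 458.314011
  |2.33|^3 = 12.649337
  |-2.58|^3 = 17.173512
Step 2: Multiply by measures and sum:
  438.976 * 2.07 = 908.68032
  458.314011 * 0.43 = 197.075025
  12.649337 * 2.53 = 32.002823
  17.173512 * 0.98 = 16.830042
Sum = 908.68032 + 197.075025 + 32.002823 + 16.830042 = 1154.588209
Step 3: Take the p-th root:
||f||_3 = (1154.588209)^(1/3) = 10.49081


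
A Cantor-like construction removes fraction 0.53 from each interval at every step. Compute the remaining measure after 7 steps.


Step 1: At each step, fraction remaining = 1 - 0.53 = 0.47
Step 2: After 7 steps, measure = (0.47)^7
Result = 0.005066


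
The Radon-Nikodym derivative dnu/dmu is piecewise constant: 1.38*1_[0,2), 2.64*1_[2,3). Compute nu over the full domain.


Integrate each piece of the Radon-Nikodym derivative:
Step 1: integral_0^2 1.38 dx = 1.38*(2-0) = 1.38*2 = 2.76
Step 2: integral_2^3 2.64 dx = 2.64*(3-2) = 2.64*1 = 2.64
Total: 2.76 + 2.64 = 5.4


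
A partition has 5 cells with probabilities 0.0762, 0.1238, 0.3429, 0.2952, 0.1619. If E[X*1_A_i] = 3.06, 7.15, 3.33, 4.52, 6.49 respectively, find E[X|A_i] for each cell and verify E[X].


For each cell A_i: E[X|A_i] = E[X*1_A_i] / P(A_i)
Step 1: E[X|A_1] = 3.06 / 0.0762 = 40.15748
Step 2: E[X|A_2] = 7.15 / 0.1238 = 57.754443
Step 3: E[X|A_3] = 3.33 / 0.3429 = 9.711286
Step 4: E[X|A_4] = 4.52 / 0.2952 = 15.311653
Step 5: E[X|A_5] = 6.49 / 0.1619 = 40.086473
Verification: E[X] = sum E[X*1_A_i] = 3.06 + 7.15 + 3.33 + 4.52 + 6.49 = 24.55


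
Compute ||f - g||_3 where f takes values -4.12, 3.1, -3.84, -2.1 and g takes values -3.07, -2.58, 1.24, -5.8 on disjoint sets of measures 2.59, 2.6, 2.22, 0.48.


Step 1: Compute differences f_i - g_i:
  -4.12 - -3.07 = -1.05
  3.1 - -2.58 = 5.68
  -3.84 - 1.24 = -5.08
  -2.1 - -5.8 = 3.7
Step 2: Compute |diff|^3 * measure for each set:
  |-1.05|^3 * 2.59 = 1.157625 * 2.59 = 2.998249
  |5.68|^3 * 2.6 = 183.250432 * 2.6 = 476.451123
  |-5.08|^3 * 2.22 = 131.096512 * 2.22 = 291.034257
  |3.7|^3 * 0.48 = 50.653 * 0.48 = 24.31344
Step 3: Sum = 794.797069
Step 4: ||f-g||_3 = (794.797069)^(1/3) = 9.263009


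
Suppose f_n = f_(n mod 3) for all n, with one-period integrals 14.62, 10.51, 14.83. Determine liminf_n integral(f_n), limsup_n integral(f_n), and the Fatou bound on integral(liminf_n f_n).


The sequence (integral(f_n)) is periodic with period 3, repeating the values 14.62, 10.51, 14.83 indefinitely.
Step 1: For a periodic sequence, every tail (a_m, a_(m+1), ...) contains all 3 period values infinitely often.
Step 2: Hence inf of every tail = min of the period values = min(14.62, 10.51, 14.83) = 10.51.
        liminf_n integral(f_n) = sup over m of (inf of tail from m) = 10.51.
Step 3: Similarly sup of every tail = max of the period values = 14.83.
        limsup_n integral(f_n) = 14.83.
Step 4: Fatou's lemma: integral(liminf_n f_n) <= liminf_n integral(f_n) = 10.51.
        So the integral of the pointwise liminf is at most 10.51.


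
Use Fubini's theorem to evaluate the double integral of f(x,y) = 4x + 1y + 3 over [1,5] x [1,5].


By Fubini, integrate in x first, then y.
Step 1: Fix y, integrate over x in [1,5]:
  integral(4x + 1y + 3, x=1..5)
  = 4*(5^2 - 1^2)/2 + (1y + 3)*(5 - 1)
  = 48 + (1y + 3)*4
  = 48 + 4y + 12
  = 60 + 4y
Step 2: Integrate over y in [1,5]:
  integral(60 + 4y, y=1..5)
  = 60*4 + 4*(5^2 - 1^2)/2
  = 240 + 48
  = 288


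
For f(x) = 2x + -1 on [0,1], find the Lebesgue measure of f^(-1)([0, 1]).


f^(-1)([0, 1]) = {x : 0 <= 2x + -1 <= 1}
Solving: (0 - -1)/2 <= x <= (1 - -1)/2
= [0.5, 1]
Intersecting with [0,1]: [0.5, 1]
Measure = 1 - 0.5 = 0.5


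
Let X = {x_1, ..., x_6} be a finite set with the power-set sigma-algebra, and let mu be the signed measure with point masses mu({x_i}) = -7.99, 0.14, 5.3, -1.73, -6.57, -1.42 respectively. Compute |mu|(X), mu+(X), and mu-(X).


Step 1: Every measurable set is a union of atoms (the cells / points), so a Hahn decomposition is
  obtained by grouping atoms by sign: P = union of atoms with mu > 0, N = union of the remaining atoms.
  Atoms in P (indices): 2, 3;  atoms in N (indices): 1, 4, 5, 6
  Positive values: 0.14, 5.3
  Negative values: -7.99, -1.73, -6.57, -1.42
Step 2: mu+(X) = mu(P) = sum of positive atom values = 5.44
Step 3: mu-(X) = -mu(N) = sum of |negative atom values| = 17.71
Step 4: |mu|(X) = mu+(X) + mu-(X) = 5.44 + 17.71 = 23.15


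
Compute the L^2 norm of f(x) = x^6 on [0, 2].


Step 1: ||f||_2 = (integral_0^2 |x^6|^2 dx)^(1/2)
     = (integral_0^2 x^12 dx)^(1/2)
Step 2: integral_0^2 x^12 dx = [x^13/(13)] from 0 to 2 = 2^13/13
     = 8192/13 = 630.153846
Step 3: ||f||_2 = (630.153846)^(1/2) = 25.102865


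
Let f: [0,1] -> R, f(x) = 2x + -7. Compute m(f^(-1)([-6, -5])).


f^(-1)([-6, -5]) = {x : -6 <= 2x + -7 <= -5}
Solving: (-6 - -7)/2 <= x <= (-5 - -7)/2
= [0.5, 1]
Intersecting with [0,1]: [0.5, 1]
Measure = 1 - 0.5 = 0.5


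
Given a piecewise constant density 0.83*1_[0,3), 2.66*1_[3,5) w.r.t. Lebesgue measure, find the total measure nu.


Integrate each piece of the Radon-Nikodym derivative:
Step 1: integral_0^3 0.83 dx = 0.83*(3-0) = 0.83*3 = 2.49
Step 2: integral_3^5 2.66 dx = 2.66*(5-3) = 2.66*2 = 5.32
Total: 2.49 + 5.32 = 7.81


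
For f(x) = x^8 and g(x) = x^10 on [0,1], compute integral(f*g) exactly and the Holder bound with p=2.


Step 1: Exact integral of f*g = integral(x^18, 0, 1) = 1/19
     = 0.052632
Step 2: Holder bound with p=2, q=2:
  ||f||_p = (integral x^16 dx)^(1/2) = (1/17)^(1/2) = 0.242536
  ||g||_q = (integral x^20 dx)^(1/2) = (1/21)^(1/2) = 0.218218
Step 3: Holder bound = ||f||_p * ||g||_q = 0.242536 * 0.218218 = 0.052926
Verification: 0.052632 <= 0.052926 (Holder holds)


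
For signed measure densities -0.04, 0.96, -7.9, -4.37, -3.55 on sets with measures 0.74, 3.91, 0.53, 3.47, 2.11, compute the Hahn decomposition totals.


Step 1: Compute signed measure on each set:
  Set 1: -0.04 * 0.74 = -0.0296
  Set 2: 0.96 * 3.91 = 3.7536
  Set 3: -7.9 * 0.53 = -4.187
  Set 4: -4.37 * 3.47 = -15.1639
  Set 5: -3.55 * 2.11 = -7.4905
Step 2: Total signed measure = (-0.0296) + (3.7536) + (-4.187) + (-15.1639) + (-7.4905)
     = -23.1174
Step 3: Positive part mu+(X) = sum of positive contributions = 3.7536
Step 4: Negative part mu-(X) = |sum of negative contributions| = 26.871


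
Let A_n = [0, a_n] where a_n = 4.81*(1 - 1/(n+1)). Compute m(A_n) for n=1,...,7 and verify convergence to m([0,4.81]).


By continuity of measure from below: if A_n increases to A, then m(A_n) -> m(A).
Here A = [0, 4.81], so m(A) = 4.81
Step 1: a_1 = 4.81*(1 - 1/2) = 2.405, m(A_1) = 2.405
Step 2: a_2 = 4.81*(1 - 1/3) = 3.2067, m(A_2) = 3.2067
Step 3: a_3 = 4.81*(1 - 1/4) = 3.6075, m(A_3) = 3.6075
Step 4: a_4 = 4.81*(1 - 1/5) = 3.848, m(A_4) = 3.848
Step 5: a_5 = 4.81*(1 - 1/6) = 4.0083, m(A_5) = 4.0083
Step 6: a_6 = 4.81*(1 - 1/7) = 4.1229, m(A_6) = 4.1229
Step 7: a_7 = 4.81*(1 - 1/8) = 4.2087, m(A_7) = 4.2087
Limit: m(A_n) -> m([0,4.81]) = 4.81


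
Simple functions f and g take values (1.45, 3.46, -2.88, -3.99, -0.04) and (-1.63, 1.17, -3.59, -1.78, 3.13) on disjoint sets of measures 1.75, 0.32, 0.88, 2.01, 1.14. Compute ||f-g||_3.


Step 1: Compute differences f_i - g_i:
  1.45 - -1.63 = 3.08
  3.46 - 1.17 = 2.29
  -2.88 - -3.59 = 0.71
  -3.99 - -1.78 = -2.21
  -0.04 - 3.13 = -3.17
Step 2: Compute |diff|^3 * measure for each set:
  |3.08|^3 * 1.75 = 29.218112 * 1.75 = 51.131696
  |2.29|^3 * 0.32 = 12.008989 * 0.32 = 3.842876
  |0.71|^3 * 0.88 = 0.357911 * 0.88 = 0.314962
  |-2.21|^3 * 2.01 = 10.793861 * 2.01 = 21.695661
  |-3.17|^3 * 1.14 = 31.855013 * 1.14 = 36.314715
Step 3: Sum = 113.29991
Step 4: ||f-g||_3 = (113.29991)^(1/3) = 4.838861


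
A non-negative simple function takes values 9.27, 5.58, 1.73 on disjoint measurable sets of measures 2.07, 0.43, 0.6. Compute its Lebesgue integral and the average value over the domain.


Step 1: Integral = sum(value_i * measure_i)
= 9.27*2.07 + 5.58*0.43 + 1.73*0.6
= 19.1889 + 2.3994 + 1.038
= 22.6263
Step 2: Total measure of domain = 2.07 + 0.43 + 0.6 = 3.1
Step 3: Average value = 22.6263 / 3.1 = 7.298806


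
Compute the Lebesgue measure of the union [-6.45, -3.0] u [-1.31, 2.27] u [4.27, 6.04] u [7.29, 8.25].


For pairwise disjoint intervals, m(union) = sum of lengths.
= (-3.0 - -6.45) + (2.27 - -1.31) + (6.04 - 4.27) + (8.25 - 7.29)
= 3.45 + 3.58 + 1.77 + 0.96
= 9.76


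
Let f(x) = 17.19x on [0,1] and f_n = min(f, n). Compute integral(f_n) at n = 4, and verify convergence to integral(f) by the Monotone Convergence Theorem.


f(x) = 17.19x on [0,1]; f_n(x) = min(17.19x, n). At n = 4:
Step 1: f(x) reaches 4 at x = 4/17.19 = 0.232693
Step 2: integral(f_4) = integral(17.19x, 0, 0.232693) + integral(4, 0.232693, 1)
       = 17.19*0.232693^2/2 + 4*(1 - 0.232693)
       = 0.465387 + 3.069226
       = 3.534613
Step 3: As n -> infinity, f_n increases to f, so by MCT integral(f_n) -> integral(f) = 17.19/2 = 8.595.
Convergence: integral(f_4) = 3.534613 -> 8.595 as n -> infinity


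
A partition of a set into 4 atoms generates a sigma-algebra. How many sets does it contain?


Each element of the sigma-algebra is a union of some subset of the 4 atoms.
The number of such subsets is 2^4 = 16.


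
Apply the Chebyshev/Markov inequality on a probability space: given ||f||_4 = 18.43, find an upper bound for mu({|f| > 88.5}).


Chebyshev/Markov inequality: mu(|f| > eps) <= (||f||_p / eps)^p
Step 1: ||f||_4 / eps = 18.43 / 88.5 = 0.208249
Step 2: Raise to power p = 4:
  (0.208249)^4 = 0.001881
Step 3: Therefore mu(|f| > 88.5) <= 0.001881


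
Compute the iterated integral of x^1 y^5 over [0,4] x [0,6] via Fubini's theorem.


By Fubini's theorem, the double integral factors as a product of single integrals:
Step 1: integral_0^4 x^1 dx = [x^2/2] from 0 to 4
     = 4^2/2 = 8
Step 2: integral_0^6 y^5 dy = [y^6/6] from 0 to 6
     = 6^6/6 = 7776
Step 3: Double integral = 8 * 7776 = 62208


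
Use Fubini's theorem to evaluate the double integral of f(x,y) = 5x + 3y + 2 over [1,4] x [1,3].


By Fubini, integrate in x first, then y.
Step 1: Fix y, integrate over x in [1,4]:
  integral(5x + 3y + 2, x=1..4)
  = 5*(4^2 - 1^2)/2 + (3y + 2)*(4 - 1)
  = 37.5 + (3y + 2)*3
  = 37.5 + 9y + 6
  = 43.5 + 9y
Step 2: Integrate over y in [1,3]:
  integral(43.5 + 9y, y=1..3)
  = 43.5*2 + 9*(3^2 - 1^2)/2
  = 87 + 36
  = 123


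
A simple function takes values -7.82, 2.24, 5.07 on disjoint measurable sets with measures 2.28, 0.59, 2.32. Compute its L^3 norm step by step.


Step 1: Compute |f_i|^3 for each value:
  |-7.82|^3 = 478.211768
  |2.24|^3 = 11.239424
  |5.07|^3 = 130.323843
Step 2: Multiply by measures and sum:
  478.211768 * 2.28 = 1090.322831
  11.239424 * 0.59 = 6.63126
  130.323843 * 2.32 = 302.351316
Sum = 1090.322831 + 6.63126 + 302.351316 = 1399.305407
Step 3: Take the p-th root:
||f||_3 = (1399.305407)^(1/3) = 11.185039


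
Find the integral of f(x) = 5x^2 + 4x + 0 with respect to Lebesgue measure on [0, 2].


The Lebesgue integral of a Riemann-integrable function agrees with the Riemann integral.
Antiderivative F(x) = (5/3)x^3 + (4/2)x^2 + 0x
F(2) = (5/3)*2^3 + (4/2)*2^2 + 0*2
     = (5/3)*8 + (4/2)*4 + 0*2
     = 13.333333 + 8 + 0
     = 21.333333
F(0) = 0.0
Integral = F(2) - F(0) = 21.333333 - 0.0 = 21.333333


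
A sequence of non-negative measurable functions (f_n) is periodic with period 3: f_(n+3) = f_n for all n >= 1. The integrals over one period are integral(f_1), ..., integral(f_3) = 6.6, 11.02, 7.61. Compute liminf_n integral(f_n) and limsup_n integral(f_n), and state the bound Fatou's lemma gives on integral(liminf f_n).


The sequence (integral(f_n)) is periodic with period 3, repeating the values 6.6, 11.02, 7.61 indefinitely.
Step 1: For a periodic sequence, every tail (a_m, a_(m+1), ...) contains all 3 period values infinitely often.
Step 2: Hence inf of every tail = min of the period values = min(6.6, 11.02, 7.61) = 6.6.
        liminf_n integral(f_n) = sup over m of (inf of tail from m) = 6.6.
Step 3: Similarly sup of every tail = max of the period values = 11.02.
        limsup_n integral(f_n) = 11.02.
Step 4: Fatou's lemma: integral(liminf_n f_n) <= liminf_n integral(f_n) = 6.6.
        So the integral of the pointwise liminf is at most 6.6.


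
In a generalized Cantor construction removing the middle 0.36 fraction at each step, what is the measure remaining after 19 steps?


Step 1: At each step, fraction remaining = 1 - 0.36 = 0.64
Step 2: After 19 steps, measure = (0.64)^19
Result = 2.076919e-04


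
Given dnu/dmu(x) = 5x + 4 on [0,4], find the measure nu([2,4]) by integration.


nu(A) = integral_A (dnu/dmu) dmu = integral_2^4 (5x + 4) dx
Step 1: Antiderivative F(x) = (5/2)x^2 + 4x
Step 2: F(4) = (5/2)*4^2 + 4*4 = 40 + 16 = 56
Step 3: F(2) = (5/2)*2^2 + 4*2 = 10 + 8 = 18
Step 4: nu([2,4]) = F(4) - F(2) = 56 - 18 = 38


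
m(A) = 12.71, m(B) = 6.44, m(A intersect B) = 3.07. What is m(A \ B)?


m(A \ B) = m(A) - m(A n B)
= 12.71 - 3.07
= 9.64


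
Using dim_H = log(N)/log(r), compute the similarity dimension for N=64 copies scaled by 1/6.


For a self-similar set with N copies scaled by 1/r:
dim_H = log(N)/log(r) = log(64)/log(6)
= 4.158883/1.791759
= 2.321117


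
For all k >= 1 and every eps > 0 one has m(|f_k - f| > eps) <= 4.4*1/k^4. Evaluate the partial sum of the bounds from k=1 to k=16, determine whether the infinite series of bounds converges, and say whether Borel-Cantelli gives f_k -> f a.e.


Step 1: List the terms 4.4*1/k^4 for k = 1 to 16:
  k=1: 4.4
  k=2: 0.275
  k=3: 0.054321
  k=4: 0.017188
  k=5: 0.00704
  k=6: 0.003395
  k=7: 0.001833
  k=8: 0.001074
  k=9: 6.706295e-04
  k=10: 4.400000e-04
  k=11: 3.005259e-04
  k=12: 2.121914e-04
  k=13: 1.540562e-04
  k=14: 1.145356e-04
  k=15: 8.691358e-05
  k=16: 6.713867e-05
Step 2: Partial sum = 4.4 + 0.275 + 0.054321 + 0.017188 + 0.00704 + 0.003395 + 0.001833 + 0.001074 + 6.706295e-04 + 4.400000e-04 + 3.005259e-04 + 2.121914e-04 + 1.540562e-04 + 1.145356e-04 + 8.691358e-05 + 6.713867e-05
     = 4.761896
Step 3: The full series sum_(k>=1) 4.4*1/k^4 converges (p-series with p = 4 > 1; a constant multiple of a convergent series converges).
Step 4: Fix eps > 0. Since sum_k m(|f_k - f| > eps) < infinity, the Borel-Cantelli lemma gives
        m(limsup_k {|f_k - f| > eps}) = 0, i.e. for a.e. x, |f_k(x) - f(x)| <= eps for all large k.
        Applying this with eps = 1/j for j = 1, 2, ... and intersecting the countably many full-measure sets,
        for a.e. x we get limsup_k |f_k(x) - f(x)| <= 1/j for every j, hence f_k -> f almost everywhere.
Conclusion: series converges; Borel-Cantelli yields f_k -> f a.e.


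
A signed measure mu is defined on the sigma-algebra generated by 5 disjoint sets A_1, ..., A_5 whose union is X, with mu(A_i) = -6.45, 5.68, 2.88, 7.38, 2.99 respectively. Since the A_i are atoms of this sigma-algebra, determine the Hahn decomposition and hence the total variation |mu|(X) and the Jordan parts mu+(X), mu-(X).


Step 1: Every measurable set is a union of atoms (the cells / points), so a Hahn decomposition is
  obtained by grouping atoms by sign: P = union of atoms with mu > 0, N = union of the remaining atoms.
  Atoms in P (indices): 2, 3, 4, 5;  atoms in N (indices): 1
  Positive values: 5.68, 2.88, 7.38, 2.99
  Negative values: -6.45
Step 2: mu+(X) = mu(P) = sum of positive atom values = 18.93
Step 3: mu-(X) = -mu(N) = sum of |negative atom values| = 6.45
Step 4: |mu|(X) = mu+(X) + mu-(X) = 18.93 + 6.45 = 25.38


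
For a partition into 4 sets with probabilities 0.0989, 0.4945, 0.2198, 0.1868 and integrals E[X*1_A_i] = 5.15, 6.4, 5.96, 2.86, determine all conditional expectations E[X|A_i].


For each cell A_i: E[X|A_i] = E[X*1_A_i] / P(A_i)
Step 1: E[X|A_1] = 5.15 / 0.0989 = 52.072801
Step 2: E[X|A_2] = 6.4 / 0.4945 = 12.942366
Step 3: E[X|A_3] = 5.96 / 0.2198 = 27.11556
Step 4: E[X|A_4] = 2.86 / 0.1868 = 15.310493
Verification: E[X] = sum E[X*1_A_i] = 5.15 + 6.4 + 5.96 + 2.86 = 20.37


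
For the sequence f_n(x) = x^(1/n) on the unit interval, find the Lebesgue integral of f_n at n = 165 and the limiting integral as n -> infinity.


At n = 165: f_165(x) = x^(1/165).
Step 1: integral(x^(1/165), 0, 1) = [x^(1/165+1) / (1/165+1)] from 0 to 1
     = 1 / (1/165 + 1) = 1 / ((165+1)/165) = 165/(165+1)
     = 165/166 = 0.993976
Step 2: As n -> infinity, f_n(x) = x^(1/n) -> 1 for x in (0,1], and f_n is increasing in n.
By MCT, lim_n integral(f_n) = integral(lim_n f_n) = integral(1, 0, 1) = 1.
Step 3: Verify convergence: 165/166 = 0.993976 -> 1


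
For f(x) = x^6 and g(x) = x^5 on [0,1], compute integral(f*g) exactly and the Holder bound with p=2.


Step 1: Exact integral of f*g = integral(x^11, 0, 1) = 1/12
     = 0.083333
Step 2: Holder bound with p=2, q=2:
  ||f||_p = (integral x^12 dx)^(1/2) = (1/13)^(1/2) = 0.27735
  ||g||_q = (integral x^10 dx)^(1/2) = (1/11)^(1/2) = 0.301511
Step 3: Holder bound = ||f||_p * ||g||_q = 0.27735 * 0.301511 = 0.083624
Verification: 0.083333 <= 0.083624 (Holder holds)


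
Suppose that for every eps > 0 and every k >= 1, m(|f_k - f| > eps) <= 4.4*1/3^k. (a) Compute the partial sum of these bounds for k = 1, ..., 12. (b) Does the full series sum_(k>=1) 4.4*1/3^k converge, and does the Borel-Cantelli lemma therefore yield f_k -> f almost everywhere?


Step 1: List the terms 4.4*1/3^k for k = 1 to 12:
  k=1: 1.466667
  k=2: 0.488889
  k=3: 0.162963
  k=4: 0.054321
  k=5: 0.018107
  k=6: 0.006036
  k=7: 0.002012
  k=8: 6.706295e-04
  k=9: 2.235432e-04
  k=10: 7.451439e-05
  k=11: 2.483813e-05
  k=12: 8.279376e-06
Step 2: Partial sum = 1.466667 + 0.488889 + 0.162963 + 0.054321 + 0.018107 + 0.006036 + 0.002012 + 6.706295e-04 + 2.235432e-04 + 7.451439e-05 + 2.483813e-05 + 8.279376e-06
     = 2.199996
Step 3: The full series sum_(k>=1) 4.4*1/3^k converges (geometric series with ratio 1/3 < 1; a constant multiple of a convergent series converges).
Step 4: Fix eps > 0. Since sum_k m(|f_k - f| > eps) < infinity, the Borel-Cantelli lemma gives
        m(limsup_k {|f_k - f| > eps}) = 0, i.e. for a.e. x, |f_k(x) - f(x)| <= eps for all large k.
        Applying this with eps = 1/j for j = 1, 2, ... and intersecting the countably many full-measure sets,
        for a.e. x we get limsup_k |f_k(x) - f(x)| <= 1/j for every j, hence f_k -> f almost everywhere.
Conclusion: series converges; Borel-Cantelli yields f_k -> f a.e.


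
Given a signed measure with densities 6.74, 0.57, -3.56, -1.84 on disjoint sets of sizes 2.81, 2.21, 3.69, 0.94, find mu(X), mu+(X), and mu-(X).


Step 1: Compute signed measure on each set:
  Set 1: 6.74 * 2.81 = 18.9394
  Set 2: 0.57 * 2.21 = 1.2597
  Set 3: -3.56 * 3.69 = -13.1364
  Set 4: -1.84 * 0.94 = -1.7296
Step 2: Total signed measure = (18.9394) + (1.2597) + (-13.1364) + (-1.7296)
     = 5.3331
Step 3: Positive part mu+(X) = sum of positive contributions = 20.1991
Step 4: Negative part mu-(X) = |sum of negative contributions| = 14.866


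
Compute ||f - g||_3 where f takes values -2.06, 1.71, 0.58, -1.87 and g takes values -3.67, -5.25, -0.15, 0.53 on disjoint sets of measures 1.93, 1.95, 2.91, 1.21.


Step 1: Compute differences f_i - g_i:
  -2.06 - -3.67 = 1.61
  1.71 - -5.25 = 6.96
  0.58 - -0.15 = 0.73
  -1.87 - 0.53 = -2.4
Step 2: Compute |diff|^3 * measure for each set:
  |1.61|^3 * 1.93 = 4.173281 * 1.93 = 8.054432
  |6.96|^3 * 1.95 = 337.153536 * 1.95 = 657.449395
  |0.73|^3 * 2.91 = 0.389017 * 2.91 = 1.132039
  |-2.4|^3 * 1.21 = 13.824 * 1.21 = 16.72704
Step 3: Sum = 683.362907
Step 4: ||f-g||_3 = (683.362907)^(1/3) = 8.808132


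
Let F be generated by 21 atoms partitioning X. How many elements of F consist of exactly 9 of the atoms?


Each element of F is a union of some subset of the 21 atoms.
Elements that are unions of exactly 9 atoms correspond to 9-element subsets of the 21 atoms.
Count = C(21, 9) = 21! / (9! * 12!) = 293930.


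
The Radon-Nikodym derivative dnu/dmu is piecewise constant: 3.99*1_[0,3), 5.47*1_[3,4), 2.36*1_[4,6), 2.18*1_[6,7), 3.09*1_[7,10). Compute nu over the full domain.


Integrate each piece of the Radon-Nikodym derivative:
Step 1: integral_0^3 3.99 dx = 3.99*(3-0) = 3.99*3 = 11.97
Step 2: integral_3^4 5.47 dx = 5.47*(4-3) = 5.47*1 = 5.47
Step 3: integral_4^6 2.36 dx = 2.36*(6-4) = 2.36*2 = 4.72
Step 4: integral_6^7 2.18 dx = 2.18*(7-6) = 2.18*1 = 2.18
Step 5: integral_7^10 3.09 dx = 3.09*(10-7) = 3.09*3 = 9.27
Total: 11.97 + 5.47 + 4.72 + 2.18 + 9.27 = 33.61


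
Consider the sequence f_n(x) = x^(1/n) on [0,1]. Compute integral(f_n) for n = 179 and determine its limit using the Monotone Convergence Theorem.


At n = 179: f_179(x) = x^(1/179).
Step 1: integral(x^(1/179), 0, 1) = [x^(1/179+1) / (1/179+1)] from 0 to 1
     = 1 / (1/179 + 1) = 1 / ((179+1)/179) = 179/(179+1)
     = 179/180 = 0.994444
Step 2: As n -> infinity, f_n(x) = x^(1/n) -> 1 for x in (0,1], and f_n is increasing in n.
By MCT, lim_n integral(f_n) = integral(lim_n f_n) = integral(1, 0, 1) = 1.
Step 3: Verify convergence: 179/180 = 0.994444 -> 1


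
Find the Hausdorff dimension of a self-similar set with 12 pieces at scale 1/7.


For a self-similar set with N copies scaled by 1/r:
dim_H = log(N)/log(r) = log(12)/log(7)
= 2.484907/1.94591
= 1.276989


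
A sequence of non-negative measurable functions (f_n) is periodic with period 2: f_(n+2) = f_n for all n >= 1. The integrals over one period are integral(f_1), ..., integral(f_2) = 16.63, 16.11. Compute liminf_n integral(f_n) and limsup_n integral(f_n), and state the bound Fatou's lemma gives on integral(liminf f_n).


The sequence (integral(f_n)) is periodic with period 2, repeating the values 16.63, 16.11 indefinitely.
Step 1: For a periodic sequence, every tail (a_m, a_(m+1), ...) contains all 2 period values infinitely often.
Step 2: Hence inf of every tail = min of the period values = min(16.63, 16.11) = 16.11.
        liminf_n integral(f_n) = sup over m of (inf of tail from m) = 16.11.
Step 3: Similarly sup of every tail = max of the period values = 16.63.
        limsup_n integral(f_n) = 16.63.
Step 4: Fatou's lemma: integral(liminf_n f_n) <= liminf_n integral(f_n) = 16.11.
        So the integral of the pointwise liminf is at most 16.11.


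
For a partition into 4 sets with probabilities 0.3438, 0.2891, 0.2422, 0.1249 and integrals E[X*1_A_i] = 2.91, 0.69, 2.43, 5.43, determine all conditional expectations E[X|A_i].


For each cell A_i: E[X|A_i] = E[X*1_A_i] / P(A_i)
Step 1: E[X|A_1] = 2.91 / 0.3438 = 8.464223
Step 2: E[X|A_2] = 0.69 / 0.2891 = 2.386717
Step 3: E[X|A_3] = 2.43 / 0.2422 = 10.033031
Step 4: E[X|A_4] = 5.43 / 0.1249 = 43.47478
Verification: E[X] = sum E[X*1_A_i] = 2.91 + 0.69 + 2.43 + 5.43 = 11.46


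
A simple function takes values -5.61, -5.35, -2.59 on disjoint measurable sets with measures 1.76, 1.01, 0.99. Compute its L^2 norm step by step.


Step 1: Compute |f_i|^2 for each value:
  |-5.61|^2 = 31.4721
  |-5.35|^2 = 28.6225
  |-2.59|^2 = 6.7081
Step 2: Multiply by measures and sum:
  31.4721 * 1.76 = 55.390896
  28.6225 * 1.01 = 28.908725
  6.7081 * 0.99 = 6.641019
Sum = 55.390896 + 28.908725 + 6.641019 = 90.94064
Step 3: Take the p-th root:
||f||_2 = (90.94064)^(1/2) = 9.53628


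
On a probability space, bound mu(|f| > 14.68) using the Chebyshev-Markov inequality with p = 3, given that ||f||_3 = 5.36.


Chebyshev/Markov inequality: mu(|f| > eps) <= (||f||_p / eps)^p
Step 1: ||f||_3 / eps = 5.36 / 14.68 = 0.365123
Step 2: Raise to power p = 3:
  (0.365123)^3 = 0.048676
Step 3: Therefore mu(|f| > 14.68) <= 0.048676


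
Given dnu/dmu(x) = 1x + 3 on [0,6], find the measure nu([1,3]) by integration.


nu(A) = integral_A (dnu/dmu) dmu = integral_1^3 (1x + 3) dx
Step 1: Antiderivative F(x) = (1/2)x^2 + 3x
Step 2: F(3) = (1/2)*3^2 + 3*3 = 4.5 + 9 = 13.5
Step 3: F(1) = (1/2)*1^2 + 3*1 = 0.5 + 3 = 3.5
Step 4: nu([1,3]) = F(3) - F(1) = 13.5 - 3.5 = 10


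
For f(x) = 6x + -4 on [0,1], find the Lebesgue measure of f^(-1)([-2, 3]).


f^(-1)([-2, 3]) = {x : -2 <= 6x + -4 <= 3}
Solving: (-2 - -4)/6 <= x <= (3 - -4)/6
= [0.333333, 1.166667]
Intersecting with [0,1]: [0.333333, 1]
Measure = 1 - 0.333333 = 0.666667


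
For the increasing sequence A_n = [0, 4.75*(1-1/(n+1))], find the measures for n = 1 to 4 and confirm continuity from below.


By continuity of measure from below: if A_n increases to A, then m(A_n) -> m(A).
Here A = [0, 4.75], so m(A) = 4.75
Step 1: a_1 = 4.75*(1 - 1/2) = 2.375, m(A_1) = 2.375
Step 2: a_2 = 4.75*(1 - 1/3) = 3.1667, m(A_2) = 3.1667
Step 3: a_3 = 4.75*(1 - 1/4) = 3.5625, m(A_3) = 3.5625
Step 4: a_4 = 4.75*(1 - 1/5) = 3.8, m(A_4) = 3.8
Limit: m(A_n) -> m([0,4.75]) = 4.75


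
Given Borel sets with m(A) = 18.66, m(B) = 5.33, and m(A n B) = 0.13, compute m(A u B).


By inclusion-exclusion: m(A u B) = m(A) + m(B) - m(A n B)
= 18.66 + 5.33 - 0.13
= 23.86


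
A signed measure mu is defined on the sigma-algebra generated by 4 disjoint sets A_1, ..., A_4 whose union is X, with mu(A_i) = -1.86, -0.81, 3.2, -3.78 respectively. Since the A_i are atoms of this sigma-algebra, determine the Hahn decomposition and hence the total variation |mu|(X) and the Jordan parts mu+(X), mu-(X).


Step 1: Every measurable set is a union of atoms (the cells / points), so a Hahn decomposition is
  obtained by grouping atoms by sign: P = union of atoms with mu > 0, N = union of the remaining atoms.
  Atoms in P (indices): 3;  atoms in N (indices): 1, 2, 4
  Positive values: 3.2
  Negative values: -1.86, -0.81, -3.78
Step 2: mu+(X) = mu(P) = sum of positive atom values = 3.2
Step 3: mu-(X) = -mu(N) = sum of |negative atom values| = 6.45
Step 4: |mu|(X) = mu+(X) + mu-(X) = 3.2 + 6.45 = 9.65


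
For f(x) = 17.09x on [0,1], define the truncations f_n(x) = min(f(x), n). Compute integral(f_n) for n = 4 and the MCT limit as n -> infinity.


f(x) = 17.09x on [0,1]; f_n(x) = min(17.09x, n). At n = 4:
Step 1: f(x) reaches 4 at x = 4/17.09 = 0.234055
Step 2: integral(f_4) = integral(17.09x, 0, 0.234055) + integral(4, 0.234055, 1)
       = 17.09*0.234055^2/2 + 4*(1 - 0.234055)
       = 0.46811 + 3.06378
       = 3.53189
Step 3: As n -> infinity, f_n increases to f, so by MCT integral(f_n) -> integral(f) = 17.09/2 = 8.545.
Convergence: integral(f_4) = 3.53189 -> 8.545 as n -> infinity


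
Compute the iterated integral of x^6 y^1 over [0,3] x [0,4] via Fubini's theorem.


By Fubini's theorem, the double integral factors as a product of single integrals:
Step 1: integral_0^3 x^6 dx = [x^7/7] from 0 to 3
     = 3^7/7 = 312.428571
Step 2: integral_0^4 y^1 dy = [y^2/2] from 0 to 4
     = 4^2/2 = 8
Step 3: Double integral = 312.428571 * 8 = 2499.428571


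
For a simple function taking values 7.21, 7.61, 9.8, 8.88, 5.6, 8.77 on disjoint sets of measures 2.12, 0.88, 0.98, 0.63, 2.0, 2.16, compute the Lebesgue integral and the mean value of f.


Step 1: Integral = sum(value_i * measure_i)
= 7.21*2.12 + 7.61*0.88 + 9.8*0.98 + 8.88*0.63 + 5.6*2.0 + 8.77*2.16
= 15.2852 + 6.6968 + 9.604 + 5.5944 + 11.2 + 18.9432
= 67.3236
Step 2: Total measure of domain = 2.12 + 0.88 + 0.98 + 0.63 + 2.0 + 2.16 = 8.77
Step 3: Average value = 67.3236 / 8.77 = 7.676579


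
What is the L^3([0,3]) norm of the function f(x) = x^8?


Step 1: ||f||_3 = (integral_0^3 |x^8|^3 dx)^(1/3)
     = (integral_0^3 x^24 dx)^(1/3)
Step 2: integral_0^3 x^24 dx = [x^25/(25)] from 0 to 3 = 3^25/25
     = 847288609443/25 = 3.389154e+10
Step 3: ||f||_3 = (3.389154e+10)^(1/3) = 3236.163484


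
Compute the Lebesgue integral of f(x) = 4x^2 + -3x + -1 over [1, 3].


The Lebesgue integral of a Riemann-integrable function agrees with the Riemann integral.
Antiderivative F(x) = (4/3)x^3 + (-3/2)x^2 + -1x
F(3) = (4/3)*3^3 + (-3/2)*3^2 + -1*3
     = (4/3)*27 + (-3/2)*9 + -1*3
     = 36 + -13.5 + -3
     = 19.5
F(1) = -1.166667
Integral = F(3) - F(1) = 19.5 - -1.166667 = 20.666667


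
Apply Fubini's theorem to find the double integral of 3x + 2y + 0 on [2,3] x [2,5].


By Fubini, integrate in x first, then y.
Step 1: Fix y, integrate over x in [2,3]:
  integral(3x + 2y + 0, x=2..3)
  = 3*(3^2 - 2^2)/2 + (2y + 0)*(3 - 2)
  = 7.5 + (2y + 0)*1
  = 7.5 + 2y + 0
  = 7.5 + 2y
Step 2: Integrate over y in [2,5]:
  integral(7.5 + 2y, y=2..5)
  = 7.5*3 + 2*(5^2 - 2^2)/2
  = 22.5 + 21
  = 43.5


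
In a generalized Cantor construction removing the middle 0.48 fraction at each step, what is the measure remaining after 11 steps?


Step 1: At each step, fraction remaining = 1 - 0.48 = 0.52
Step 2: After 11 steps, measure = (0.52)^11
Result = 7.516866e-04


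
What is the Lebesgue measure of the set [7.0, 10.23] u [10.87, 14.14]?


For pairwise disjoint intervals, m(union) = sum of lengths.
= (10.23 - 7.0) + (14.14 - 10.87)
= 3.23 + 3.27
= 6.5


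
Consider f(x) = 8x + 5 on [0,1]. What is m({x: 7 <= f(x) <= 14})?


f^(-1)([7, 14]) = {x : 7 <= 8x + 5 <= 14}
Solving: (7 - 5)/8 <= x <= (14 - 5)/8
= [0.25, 1.125]
Intersecting with [0,1]: [0.25, 1]
Measure = 1 - 0.25 = 0.75


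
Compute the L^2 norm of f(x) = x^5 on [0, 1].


Step 1: ||f||_2 = (integral_0^1 |x^5|^2 dx)^(1/2)
     = (integral_0^1 x^10 dx)^(1/2)
Step 2: integral_0^1 x^10 dx = [x^11/(11)] from 0 to 1 = 1^11/11
     = 1/11 = 0.090909
Step 3: ||f||_2 = (0.090909)^(1/2) = 0.301511


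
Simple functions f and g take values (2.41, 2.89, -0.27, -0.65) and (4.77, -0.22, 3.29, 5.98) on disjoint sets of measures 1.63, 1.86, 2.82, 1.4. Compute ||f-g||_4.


Step 1: Compute differences f_i - g_i:
  2.41 - 4.77 = -2.36
  2.89 - -0.22 = 3.11
  -0.27 - 3.29 = -3.56
  -0.65 - 5.98 = -6.63
Step 2: Compute |diff|^4 * measure for each set:
  |-2.36|^4 * 1.63 = 31.020444 * 1.63 = 50.563324
  |3.11|^4 * 1.86 = 93.549518 * 1.86 = 174.002104
  |-3.56|^4 * 2.82 = 160.620137 * 2.82 = 452.948786
  |-6.63|^4 * 1.4 = 1932.209058 * 1.4 = 2705.092681
Step 3: Sum = 3382.606895
Step 4: ||f-g||_4 = (3382.606895)^(1/4) = 7.626282


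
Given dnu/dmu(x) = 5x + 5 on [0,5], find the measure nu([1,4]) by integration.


nu(A) = integral_A (dnu/dmu) dmu = integral_1^4 (5x + 5) dx
Step 1: Antiderivative F(x) = (5/2)x^2 + 5x
Step 2: F(4) = (5/2)*4^2 + 5*4 = 40 + 20 = 60
Step 3: F(1) = (5/2)*1^2 + 5*1 = 2.5 + 5 = 7.5
Step 4: nu([1,4]) = F(4) - F(1) = 60 - 7.5 = 52.5


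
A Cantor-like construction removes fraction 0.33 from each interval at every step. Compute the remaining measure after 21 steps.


Step 1: At each step, fraction remaining = 1 - 0.33 = 0.67
Step 2: After 21 steps, measure = (0.67)^21
Result = 2.226234e-04


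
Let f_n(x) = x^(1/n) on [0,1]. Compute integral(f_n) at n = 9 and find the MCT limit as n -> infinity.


At n = 9: f_9(x) = x^(1/9).
Step 1: integral(x^(1/9), 0, 1) = [x^(1/9+1) / (1/9+1)] from 0 to 1
     = 1 / (1/9 + 1) = 1 / ((9+1)/9) = 9/(9+1)
     = 9/10 = 0.9
Step 2: As n -> infinity, f_n(x) = x^(1/n) -> 1 for x in (0,1], and f_n is increasing in n.
By MCT, lim_n integral(f_n) = integral(lim_n f_n) = integral(1, 0, 1) = 1.
Step 3: Verify convergence: 9/10 = 0.9 -> 1


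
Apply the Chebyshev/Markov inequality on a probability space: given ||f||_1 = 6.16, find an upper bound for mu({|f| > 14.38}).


Chebyshev/Markov inequality: mu(|f| > eps) <= (||f||_p / eps)^p
Step 1: ||f||_1 / eps = 6.16 / 14.38 = 0.428373
Step 2: Raise to power p = 1:
  (0.428373)^1 = 0.428373
Step 3: Therefore mu(|f| > 14.38) <= 0.428373


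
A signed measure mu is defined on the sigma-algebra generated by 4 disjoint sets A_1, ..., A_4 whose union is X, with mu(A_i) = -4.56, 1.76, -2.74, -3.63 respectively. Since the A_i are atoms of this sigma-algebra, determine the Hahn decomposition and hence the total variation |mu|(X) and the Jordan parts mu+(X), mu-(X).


Step 1: Every measurable set is a union of atoms (the cells / points), so a Hahn decomposition is
  obtained by grouping atoms by sign: P = union of atoms with mu > 0, N = union of the remaining atoms.
  Atoms in P (indices): 2;  atoms in N (indices): 1, 3, 4
  Positive values: 1.76
  Negative values: -4.56, -2.74, -3.63
Step 2: mu+(X) = mu(P) = sum of positive atom values = 1.76
Step 3: mu-(X) = -mu(N) = sum of |negative atom values| = 10.93
Step 4: |mu|(X) = mu+(X) + mu-(X) = 1.76 + 10.93 = 12.69


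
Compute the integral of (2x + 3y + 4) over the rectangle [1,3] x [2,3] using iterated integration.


By Fubini, integrate in x first, then y.
Step 1: Fix y, integrate over x in [1,3]:
  integral(2x + 3y + 4, x=1..3)
  = 2*(3^2 - 1^2)/2 + (3y + 4)*(3 - 1)
  = 8 + (3y + 4)*2
  = 8 + 6y + 8
  = 16 + 6y
Step 2: Integrate over y in [2,3]:
  integral(16 + 6y, y=2..3)
  = 16*1 + 6*(3^2 - 2^2)/2
  = 16 + 15
  = 31
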